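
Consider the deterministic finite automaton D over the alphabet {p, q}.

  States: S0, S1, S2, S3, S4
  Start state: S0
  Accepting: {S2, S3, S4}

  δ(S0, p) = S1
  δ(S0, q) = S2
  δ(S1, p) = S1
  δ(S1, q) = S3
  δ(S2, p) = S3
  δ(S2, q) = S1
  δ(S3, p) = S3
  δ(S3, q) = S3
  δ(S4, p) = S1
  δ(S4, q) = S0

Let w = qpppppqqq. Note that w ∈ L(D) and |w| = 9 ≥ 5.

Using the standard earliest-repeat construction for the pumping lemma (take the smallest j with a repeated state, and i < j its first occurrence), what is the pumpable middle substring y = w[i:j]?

p

State sequence: S0 -q-> S2 -p-> S3 -p-> S3 -p-> S3 -p-> S3 -p-> S3 -q-> S3 -q-> S3 -q-> S3
First repeat at step 3: S3 was already visited.

So i = 2, j = 3, giving x = w[0:2] = qp, y = w[2:3] = p, z = w[3:9] = pppqqq.
Check: |xy| = 3 ≤ 5 and |y| = 1 ≥ 1. Reading y takes D from S3 back to S3, so every xyⁱz is accepted.
Pumping length from the standard proof: p = 5 (the number of states). The repeated state found above gives |xy| = j ≤ 5 and |y| = j − i ≥ 1.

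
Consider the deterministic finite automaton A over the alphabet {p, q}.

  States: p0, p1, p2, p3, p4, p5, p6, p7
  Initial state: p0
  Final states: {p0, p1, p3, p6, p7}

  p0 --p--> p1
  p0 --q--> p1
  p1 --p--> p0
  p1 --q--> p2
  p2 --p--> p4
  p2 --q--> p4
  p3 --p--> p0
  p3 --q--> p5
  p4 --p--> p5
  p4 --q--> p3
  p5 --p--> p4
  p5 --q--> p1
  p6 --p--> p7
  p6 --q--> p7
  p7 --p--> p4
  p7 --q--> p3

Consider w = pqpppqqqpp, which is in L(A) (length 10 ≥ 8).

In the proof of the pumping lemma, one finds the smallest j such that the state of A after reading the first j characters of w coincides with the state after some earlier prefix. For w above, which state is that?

p4

Run of A on w = p q p p p q q q p p:
  step 0: p0  (start)
  step 1: p1  (read p: p0→p1)
  step 2: p2  (read q: p1→p2)
  step 3: p4  (read p: p2→p4)
  step 4: p5  (read p: p4→p5)
  step 5: p4  (read p: p5→p4)   ← first repeat (p4 seen earlier)
  step 6: p3  (read q: p4→p3)
  step 7: p5  (read q: p3→p5)
  step 8: p1  (read q: p5→p1)
  step 9: p0  (read p: p1→p0)
  step 10: p1  (read p: p0→p1)

The earliest repeat is at step j = 5: A is in p4, which it already visited at step i = 3.
Pumping length from the standard proof: p = 8 (the number of states). The repeated state found above gives |xy| = j ≤ 8 and |y| = j − i ≥ 1.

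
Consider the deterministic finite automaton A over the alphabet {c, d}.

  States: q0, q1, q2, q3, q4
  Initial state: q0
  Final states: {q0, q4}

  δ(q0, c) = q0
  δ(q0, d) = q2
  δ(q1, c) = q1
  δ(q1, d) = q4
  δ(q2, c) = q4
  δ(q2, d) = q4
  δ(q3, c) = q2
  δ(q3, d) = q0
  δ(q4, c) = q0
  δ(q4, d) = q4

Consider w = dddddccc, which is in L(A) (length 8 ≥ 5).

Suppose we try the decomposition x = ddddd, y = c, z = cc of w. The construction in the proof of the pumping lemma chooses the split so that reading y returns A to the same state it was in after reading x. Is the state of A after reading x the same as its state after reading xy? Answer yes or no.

no

Run of A on the first 6 characters of w = d d d d d c:
  step 0: q0  (start)
  step 1: q2  (read d: q0→q2)
  step 2: q4  (read d: q2→q4)
  step 3: q4  (read d: q4→q4)
  step 4: q4  (read d: q4→q4)
  step 5: q4  (read d: q4→q4)
  step 6: q0  (read c: q4→q0)

After x (step 5): q4. After xy (step 6): q0.
They differ (q4 ≠ q0), so y is not a cycle from the state after x; this split is not the one the pumping-lemma construction produces, and pumping y need not keep the string in L(A).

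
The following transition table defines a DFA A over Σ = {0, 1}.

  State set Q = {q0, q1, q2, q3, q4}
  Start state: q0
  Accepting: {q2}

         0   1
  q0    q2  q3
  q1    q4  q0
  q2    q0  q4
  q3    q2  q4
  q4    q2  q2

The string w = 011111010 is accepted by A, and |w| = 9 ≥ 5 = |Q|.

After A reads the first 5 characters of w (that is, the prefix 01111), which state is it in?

q2

State sequence: q0 -0-> q2 -1-> q4 -1-> q2 -1-> q4 -1-> q2

After reading 5 characters, A is in state q2.
(This kind of state-tracing is the core of the pumping-lemma construction: with 5 states, pigeonhole forces a repeat within the first 5 steps.)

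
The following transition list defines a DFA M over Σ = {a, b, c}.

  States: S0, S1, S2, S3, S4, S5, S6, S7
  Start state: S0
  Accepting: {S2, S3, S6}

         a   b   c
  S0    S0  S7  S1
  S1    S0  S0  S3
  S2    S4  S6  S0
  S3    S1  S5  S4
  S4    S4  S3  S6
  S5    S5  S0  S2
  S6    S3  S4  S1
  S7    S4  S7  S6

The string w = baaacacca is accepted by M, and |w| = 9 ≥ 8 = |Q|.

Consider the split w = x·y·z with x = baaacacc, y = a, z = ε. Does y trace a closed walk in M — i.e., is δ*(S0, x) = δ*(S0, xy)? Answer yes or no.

State sequence: S0 -b-> S7 -a-> S4 -a-> S4 -a-> S4 -c-> S6 -a-> S3 -c-> S4 -c-> S6 -a-> S3

After x (step 8): S6. After xy (step 9): S3.
They differ (S6 ≠ S3), so y is not a cycle from the state after x; this split is not the one the pumping-lemma construction produces, and pumping y need not keep the string in L(M).

no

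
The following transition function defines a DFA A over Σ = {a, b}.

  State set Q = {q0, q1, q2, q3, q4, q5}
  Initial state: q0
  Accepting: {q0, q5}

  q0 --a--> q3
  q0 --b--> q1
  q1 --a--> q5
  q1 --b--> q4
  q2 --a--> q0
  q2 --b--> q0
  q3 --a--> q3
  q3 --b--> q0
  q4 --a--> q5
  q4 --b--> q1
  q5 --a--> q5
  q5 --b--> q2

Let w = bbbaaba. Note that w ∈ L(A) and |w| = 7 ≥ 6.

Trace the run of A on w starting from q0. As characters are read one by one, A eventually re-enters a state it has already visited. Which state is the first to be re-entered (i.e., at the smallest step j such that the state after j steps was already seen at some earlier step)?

q1

Run of A on w = b b b a a b a:
  step 0: q0  (start)
  step 1: q1  (read b: q0→q1)
  step 2: q4  (read b: q1→q4)
  step 3: q1  (read b: q4→q1)   ← first repeat (q1 seen earlier)
  step 4: q5  (read a: q1→q5)
  step 5: q5  (read a: q5→q5)
  step 6: q2  (read b: q5→q2)
  step 7: q0  (read a: q2→q0)

The earliest repeat is at step j = 3: A is in q1, which it already visited at step i = 1.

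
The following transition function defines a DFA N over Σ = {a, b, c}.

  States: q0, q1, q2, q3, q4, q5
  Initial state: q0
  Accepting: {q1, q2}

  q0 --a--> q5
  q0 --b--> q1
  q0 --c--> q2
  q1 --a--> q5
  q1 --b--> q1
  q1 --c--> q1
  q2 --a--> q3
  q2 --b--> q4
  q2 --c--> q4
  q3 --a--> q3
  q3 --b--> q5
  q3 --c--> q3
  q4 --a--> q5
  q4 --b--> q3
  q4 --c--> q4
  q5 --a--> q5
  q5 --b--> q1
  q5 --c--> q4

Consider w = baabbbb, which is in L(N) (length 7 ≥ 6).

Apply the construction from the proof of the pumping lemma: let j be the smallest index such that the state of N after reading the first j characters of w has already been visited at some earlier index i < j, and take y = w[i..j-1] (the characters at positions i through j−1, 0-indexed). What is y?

State sequence: q0 -b-> q1 -a-> q5 -a-> q5 -b-> q1 -b-> q1 -b-> q1 -b-> q1
First repeat at step 3: q5 was already visited.

So i = 2, j = 3, giving x = w[0:2] = ba, y = w[2:3] = a, z = w[3:7] = bbbb.
Check: |xy| = 3 ≤ 6 and |y| = 1 ≥ 1. Reading y takes N from q5 back to q5, so every xyⁱz is accepted.

a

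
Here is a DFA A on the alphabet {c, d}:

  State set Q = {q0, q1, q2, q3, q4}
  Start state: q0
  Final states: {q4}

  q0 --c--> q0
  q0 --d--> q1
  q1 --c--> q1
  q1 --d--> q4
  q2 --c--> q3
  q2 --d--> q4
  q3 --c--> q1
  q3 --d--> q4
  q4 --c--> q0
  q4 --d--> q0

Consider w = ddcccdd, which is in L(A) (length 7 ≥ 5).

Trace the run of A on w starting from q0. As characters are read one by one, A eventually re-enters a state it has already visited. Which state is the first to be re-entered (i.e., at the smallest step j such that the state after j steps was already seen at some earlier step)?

q0

Run of A on w = d d c c c d d:
  step 0: q0  (start)
  step 1: q1  (read d: q0→q1)
  step 2: q4  (read d: q1→q4)
  step 3: q0  (read c: q4→q0)   ← first repeat (q0 seen earlier)
  step 4: q0  (read c: q0→q0)
  step 5: q0  (read c: q0→q0)
  step 6: q1  (read d: q0→q1)
  step 7: q4  (read d: q1→q4)

The earliest repeat is at step j = 3: A is in q0, which it already visited at step i = 0.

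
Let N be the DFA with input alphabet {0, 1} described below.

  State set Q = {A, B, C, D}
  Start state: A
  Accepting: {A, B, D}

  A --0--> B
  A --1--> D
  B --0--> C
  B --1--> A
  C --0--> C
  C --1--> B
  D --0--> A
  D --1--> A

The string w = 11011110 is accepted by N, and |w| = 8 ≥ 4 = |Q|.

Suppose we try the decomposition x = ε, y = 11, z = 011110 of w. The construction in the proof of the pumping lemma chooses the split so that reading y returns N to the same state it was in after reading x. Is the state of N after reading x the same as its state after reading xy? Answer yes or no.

yes

State sequence: A -1-> D -1-> A

After x (step 0): A. After xy (step 2): A.
They match, so y = 11 drives N around a cycle from A back to itself; pumping y any number of times keeps N in A before reading z, and xyⁱz ∈ L(N) for every i ≥ 0.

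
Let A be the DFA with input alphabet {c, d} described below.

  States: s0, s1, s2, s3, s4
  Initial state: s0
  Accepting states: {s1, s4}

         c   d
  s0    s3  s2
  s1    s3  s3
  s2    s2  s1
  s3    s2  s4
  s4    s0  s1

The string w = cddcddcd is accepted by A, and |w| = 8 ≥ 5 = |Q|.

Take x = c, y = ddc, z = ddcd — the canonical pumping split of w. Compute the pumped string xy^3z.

xy^3z = c·ddc·ddc·ddc·ddcd = cddcddcddcddcd.
Reading y = ddc takes A from s3 back to s3, so after x·y·y·y the machine is still in s3, and z then leads to the accepting state s4. Hence cddcddcddcddcd ∈ L(A).

cddcddcddcddcd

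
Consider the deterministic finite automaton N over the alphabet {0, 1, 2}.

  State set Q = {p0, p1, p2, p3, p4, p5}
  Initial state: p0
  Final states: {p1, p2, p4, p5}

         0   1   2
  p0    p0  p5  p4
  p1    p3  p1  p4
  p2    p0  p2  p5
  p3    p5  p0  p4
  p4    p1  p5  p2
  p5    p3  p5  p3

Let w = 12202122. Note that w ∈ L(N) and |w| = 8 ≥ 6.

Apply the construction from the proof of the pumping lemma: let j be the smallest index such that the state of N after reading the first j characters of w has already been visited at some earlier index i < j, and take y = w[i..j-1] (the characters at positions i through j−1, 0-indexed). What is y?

02

Run of N on w = 1 2 2 0 2 1 2 2:
  step 0: p0  (start)
  step 1: p5  (read 1: p0→p5)
  step 2: p3  (read 2: p5→p3)
  step 3: p4  (read 2: p3→p4)
  step 4: p1  (read 0: p4→p1)
  step 5: p4  (read 2: p1→p4)   ← first repeat (p4 seen earlier)
  step 6: p5  (read 1: p4→p5)
  step 7: p3  (read 2: p5→p3)
  step 8: p4  (read 2: p3→p4)

So i = 3, j = 5, giving x = w[0:3] = 122, y = w[3:5] = 02, z = w[5:8] = 122.
Check: |xy| = 5 ≤ 6 and |y| = 2 ≥ 1. Reading y takes N from p4 back to p4, so every xyⁱz is accepted.
Pumping length from the standard proof: p = 6 (the number of states). The repeated state found above gives |xy| = j ≤ 6 and |y| = j − i ≥ 1.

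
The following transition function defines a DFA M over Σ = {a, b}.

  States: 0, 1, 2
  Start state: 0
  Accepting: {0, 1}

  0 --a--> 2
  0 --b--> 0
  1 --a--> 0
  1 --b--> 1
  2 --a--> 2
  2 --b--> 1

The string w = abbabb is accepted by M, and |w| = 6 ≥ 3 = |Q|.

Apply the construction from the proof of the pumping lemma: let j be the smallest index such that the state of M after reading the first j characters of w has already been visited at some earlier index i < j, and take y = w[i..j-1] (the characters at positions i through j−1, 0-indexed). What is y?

b

Run of M on w = a b b a b b:
  step 0: 0  (start)
  step 1: 2  (read a: 0→2)
  step 2: 1  (read b: 2→1)
  step 3: 1  (read b: 1→1)   ← first repeat (1 seen earlier)
  step 4: 0  (read a: 1→0)
  step 5: 0  (read b: 0→0)
  step 6: 0  (read b: 0→0)

So i = 2, j = 3, giving x = w[0:2] = ab, y = w[2:3] = b, z = w[3:6] = abb.
Check: |xy| = 3 ≤ 3 and |y| = 1 ≥ 1. Reading y takes M from 1 back to 1, so every xyⁱz is accepted.
Pumping length from the standard proof: p = 3 (the number of states). The repeated state found above gives |xy| = j ≤ 3 and |y| = j − i ≥ 1.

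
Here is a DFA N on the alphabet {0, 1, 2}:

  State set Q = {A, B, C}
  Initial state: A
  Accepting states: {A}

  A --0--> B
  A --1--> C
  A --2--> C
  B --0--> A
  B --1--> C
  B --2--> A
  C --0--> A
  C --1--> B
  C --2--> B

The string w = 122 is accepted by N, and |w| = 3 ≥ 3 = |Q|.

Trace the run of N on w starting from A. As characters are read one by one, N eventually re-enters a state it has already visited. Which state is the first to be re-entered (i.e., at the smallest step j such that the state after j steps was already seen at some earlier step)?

A

State sequence: A -1-> C -2-> B -2-> A
First repeat at step 3: A was already visited.

The earliest repeat is at step j = 3: N is in A, which it already visited at step i = 0.
Pumping length from the standard proof: p = 3 (the number of states). The repeated state found above gives |xy| = j ≤ 3 and |y| = j − i ≥ 1.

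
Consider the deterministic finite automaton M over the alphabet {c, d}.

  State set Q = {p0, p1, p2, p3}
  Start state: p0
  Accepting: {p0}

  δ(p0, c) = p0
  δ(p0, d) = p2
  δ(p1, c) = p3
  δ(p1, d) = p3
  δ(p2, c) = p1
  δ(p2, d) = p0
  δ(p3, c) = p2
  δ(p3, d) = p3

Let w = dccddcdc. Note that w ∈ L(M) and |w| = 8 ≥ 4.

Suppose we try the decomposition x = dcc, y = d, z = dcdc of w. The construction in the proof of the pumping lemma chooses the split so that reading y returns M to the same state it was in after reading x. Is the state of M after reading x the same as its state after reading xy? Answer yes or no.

yes

State sequence: p0 -d-> p2 -c-> p1 -c-> p3 -d-> p3

After x (step 3): p3. After xy (step 4): p3.
They match, so y = d drives M around a cycle from p3 back to itself; pumping y any number of times keeps M in p3 before reading z, and xyⁱz ∈ L(M) for every i ≥ 0.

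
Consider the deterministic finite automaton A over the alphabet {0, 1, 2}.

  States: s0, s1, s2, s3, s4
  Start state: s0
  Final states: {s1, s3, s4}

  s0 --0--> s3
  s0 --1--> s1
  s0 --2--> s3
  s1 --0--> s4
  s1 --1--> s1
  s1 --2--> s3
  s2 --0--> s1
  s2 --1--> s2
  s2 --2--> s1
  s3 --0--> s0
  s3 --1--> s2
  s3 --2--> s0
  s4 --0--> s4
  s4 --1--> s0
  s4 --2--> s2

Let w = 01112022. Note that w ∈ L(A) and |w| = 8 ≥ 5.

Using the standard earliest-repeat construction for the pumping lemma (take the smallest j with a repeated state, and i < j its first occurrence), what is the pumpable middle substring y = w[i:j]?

Run of A on w = 0 1 1 1 2 0 2 2:
  step 0: s0  (start)
  step 1: s3  (read 0: s0→s3)
  step 2: s2  (read 1: s3→s2)
  step 3: s2  (read 1: s2→s2)   ← first repeat (s2 seen earlier)
  step 4: s2  (read 1: s2→s2)
  step 5: s1  (read 2: s2→s1)
  step 6: s4  (read 0: s1→s4)
  step 7: s2  (read 2: s4→s2)
  step 8: s1  (read 2: s2→s1)

So i = 2, j = 3, giving x = w[0:2] = 01, y = w[2:3] = 1, z = w[3:8] = 12022.
Check: |xy| = 3 ≤ 5 and |y| = 1 ≥ 1. Reading y takes A from s2 back to s2, so every xyⁱz is accepted.

1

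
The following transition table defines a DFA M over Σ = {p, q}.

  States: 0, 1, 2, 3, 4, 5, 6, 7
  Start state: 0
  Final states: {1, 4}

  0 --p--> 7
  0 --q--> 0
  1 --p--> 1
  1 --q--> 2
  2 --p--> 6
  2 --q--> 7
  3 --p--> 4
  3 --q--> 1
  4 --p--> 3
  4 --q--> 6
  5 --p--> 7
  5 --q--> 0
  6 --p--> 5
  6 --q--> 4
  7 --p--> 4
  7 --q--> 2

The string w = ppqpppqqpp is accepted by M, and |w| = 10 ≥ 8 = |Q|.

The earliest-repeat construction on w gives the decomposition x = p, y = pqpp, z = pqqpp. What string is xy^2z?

ppqpppqpppqqpp

xy^2z = p·pqpp·pqpp·pqqpp = ppqpppqpppqqpp.
Reading y = pqpp takes M from 7 back to 7, so after x·y·y the machine is still in 7, and z then leads to the accepting state 4. Hence ppqpppqpppqqpp ∈ L(M).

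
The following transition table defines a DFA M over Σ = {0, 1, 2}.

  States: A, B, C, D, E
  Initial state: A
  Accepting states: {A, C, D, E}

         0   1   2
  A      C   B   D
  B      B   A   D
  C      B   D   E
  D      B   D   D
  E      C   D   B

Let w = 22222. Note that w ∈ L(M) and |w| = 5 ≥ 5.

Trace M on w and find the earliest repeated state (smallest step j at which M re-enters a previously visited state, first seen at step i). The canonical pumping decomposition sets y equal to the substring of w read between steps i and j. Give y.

2

Run of M on w = 2 2 2 2 2:
  step 0: A  (start)
  step 1: D  (read 2: A→D)
  step 2: D  (read 2: D→D)   ← first repeat (D seen earlier)
  step 3: D  (read 2: D→D)
  step 4: D  (read 2: D→D)
  step 5: D  (read 2: D→D)

So i = 1, j = 2, giving x = w[0:1] = 2, y = w[1:2] = 2, z = w[2:5] = 222.
Check: |xy| = 2 ≤ 5 and |y| = 1 ≥ 1. Reading y takes M from D back to D, so every xyⁱz is accepted.
Since M has 5 states, any run of length ≥ 5 visits 5+1 states, so by pigeonhole some state repeats within the first 5 steps — that repeat gives the pumpable loop.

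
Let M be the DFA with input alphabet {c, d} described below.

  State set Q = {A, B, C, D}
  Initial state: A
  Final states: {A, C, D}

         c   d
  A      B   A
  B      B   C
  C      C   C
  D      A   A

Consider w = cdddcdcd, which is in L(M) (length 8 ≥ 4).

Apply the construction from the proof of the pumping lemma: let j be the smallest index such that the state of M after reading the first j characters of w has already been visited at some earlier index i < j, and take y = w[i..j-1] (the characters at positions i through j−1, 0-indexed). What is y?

d

Run of M on w = c d d d c d c d:
  step 0: A  (start)
  step 1: B  (read c: A→B)
  step 2: C  (read d: B→C)
  step 3: C  (read d: C→C)   ← first repeat (C seen earlier)
  step 4: C  (read d: C→C)
  step 5: C  (read c: C→C)
  step 6: C  (read d: C→C)
  step 7: C  (read c: C→C)
  step 8: C  (read d: C→C)

So i = 2, j = 3, giving x = w[0:2] = cd, y = w[2:3] = d, z = w[3:8] = dcdcd.
Check: |xy| = 3 ≤ 4 and |y| = 1 ≥ 1. Reading y takes M from C back to C, so every xyⁱz is accepted.
The DFA has 4 states, so the proof of the pumping lemma guarantees a repeated state among the first 4+1 visited; the segment between the two visits is the pumpable y.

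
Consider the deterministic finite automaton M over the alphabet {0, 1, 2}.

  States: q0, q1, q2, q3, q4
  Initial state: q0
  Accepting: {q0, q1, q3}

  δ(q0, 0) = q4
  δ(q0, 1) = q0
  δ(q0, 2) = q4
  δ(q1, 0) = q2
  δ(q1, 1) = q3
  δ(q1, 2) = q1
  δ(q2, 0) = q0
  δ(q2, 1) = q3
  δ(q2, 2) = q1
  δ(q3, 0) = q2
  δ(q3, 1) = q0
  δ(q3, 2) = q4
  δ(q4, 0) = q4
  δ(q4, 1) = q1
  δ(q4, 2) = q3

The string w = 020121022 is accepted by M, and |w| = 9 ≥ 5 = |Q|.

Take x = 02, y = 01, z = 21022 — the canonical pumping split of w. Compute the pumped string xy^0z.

0221022

xy⁰z = xz = 02·21022 = 0221022.
Reading y = 01 takes M from q3 back to q3, so after x the machine is still in q3, and z then leads to the accepting state q1. Hence 0221022 ∈ L(M).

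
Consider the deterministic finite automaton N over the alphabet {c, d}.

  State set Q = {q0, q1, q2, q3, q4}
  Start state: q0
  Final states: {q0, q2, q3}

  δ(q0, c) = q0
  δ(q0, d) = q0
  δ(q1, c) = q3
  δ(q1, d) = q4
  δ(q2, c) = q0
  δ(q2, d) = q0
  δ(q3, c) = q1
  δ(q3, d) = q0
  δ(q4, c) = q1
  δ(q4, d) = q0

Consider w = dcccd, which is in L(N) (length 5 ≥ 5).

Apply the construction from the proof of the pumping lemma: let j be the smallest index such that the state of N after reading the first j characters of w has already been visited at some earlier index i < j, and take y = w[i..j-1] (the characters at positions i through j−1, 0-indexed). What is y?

d

Run of N on w = d c c c d:
  step 0: q0  (start)
  step 1: q0  (read d: q0→q0)   ← first repeat (q0 seen earlier)
  step 2: q0  (read c: q0→q0)
  step 3: q0  (read c: q0→q0)
  step 4: q0  (read c: q0→q0)
  step 5: q0  (read d: q0→q0)

So i = 0, j = 1, giving x = w[0:0] = ε, y = w[0:1] = d, z = w[1:5] = cccd.
Check: |xy| = 1 ≤ 5 and |y| = 1 ≥ 1. Reading y takes N from q0 back to q0, so every xyⁱz is accepted.
The DFA has 5 states, so the proof of the pumping lemma guarantees a repeated state among the first 5+1 visited; the segment between the two visits is the pumpable y.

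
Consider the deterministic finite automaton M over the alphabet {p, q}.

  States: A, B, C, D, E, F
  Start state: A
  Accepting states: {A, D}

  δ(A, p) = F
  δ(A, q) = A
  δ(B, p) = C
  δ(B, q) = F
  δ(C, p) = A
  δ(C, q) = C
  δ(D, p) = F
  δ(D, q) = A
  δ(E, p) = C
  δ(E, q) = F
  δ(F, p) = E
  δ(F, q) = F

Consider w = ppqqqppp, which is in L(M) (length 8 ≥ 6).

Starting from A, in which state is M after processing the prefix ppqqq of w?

F

State sequence: A -p-> F -p-> E -q-> F -q-> F -q-> F

After reading 5 characters, M is in state F.
(This kind of state-tracing is the core of the pumping-lemma construction: with 6 states, pigeonhole forces a repeat within the first 6 steps.)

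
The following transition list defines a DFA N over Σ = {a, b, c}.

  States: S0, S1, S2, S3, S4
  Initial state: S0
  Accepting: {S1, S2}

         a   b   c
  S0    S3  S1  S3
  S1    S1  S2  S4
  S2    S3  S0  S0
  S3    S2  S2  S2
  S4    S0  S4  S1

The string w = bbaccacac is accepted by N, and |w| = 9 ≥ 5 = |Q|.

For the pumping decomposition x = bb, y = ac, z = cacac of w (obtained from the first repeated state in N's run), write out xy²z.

xy^2z = bb·ac·ac·cacac = bbacaccacac.
Reading y = ac takes N from S2 back to S2, so after x·y·y the machine is still in S2, and z then leads to the accepting state S2. Hence bbacaccacac ∈ L(N).

bbacaccacac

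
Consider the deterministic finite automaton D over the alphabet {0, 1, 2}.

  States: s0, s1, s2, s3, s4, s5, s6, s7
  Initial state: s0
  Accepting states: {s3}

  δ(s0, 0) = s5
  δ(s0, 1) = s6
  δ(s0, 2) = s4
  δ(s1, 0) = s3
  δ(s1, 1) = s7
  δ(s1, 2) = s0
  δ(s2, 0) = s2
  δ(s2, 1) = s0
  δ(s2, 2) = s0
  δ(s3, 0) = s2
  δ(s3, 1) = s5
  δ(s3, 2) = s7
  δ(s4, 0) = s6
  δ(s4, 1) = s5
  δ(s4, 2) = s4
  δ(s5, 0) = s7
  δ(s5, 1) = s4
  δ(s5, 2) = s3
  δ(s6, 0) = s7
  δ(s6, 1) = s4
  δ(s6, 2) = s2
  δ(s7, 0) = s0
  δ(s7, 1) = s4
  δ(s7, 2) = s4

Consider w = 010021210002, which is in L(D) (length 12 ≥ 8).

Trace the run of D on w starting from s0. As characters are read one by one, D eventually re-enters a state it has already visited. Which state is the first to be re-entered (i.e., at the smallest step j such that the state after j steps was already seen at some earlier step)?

s4

State sequence: s0 -0-> s5 -1-> s4 -0-> s6 -0-> s7 -2-> s4 -1-> s5 -2-> s3 -1-> s5 -0-> s7 -0-> s0 -0-> s5 -2-> s3
First repeat at step 5: s4 was already visited.

The earliest repeat is at step j = 5: D is in s4, which it already visited at step i = 2.
The DFA has 8 states, so the proof of the pumping lemma guarantees a repeated state among the first 8+1 visited; the segment between the two visits is the pumpable y.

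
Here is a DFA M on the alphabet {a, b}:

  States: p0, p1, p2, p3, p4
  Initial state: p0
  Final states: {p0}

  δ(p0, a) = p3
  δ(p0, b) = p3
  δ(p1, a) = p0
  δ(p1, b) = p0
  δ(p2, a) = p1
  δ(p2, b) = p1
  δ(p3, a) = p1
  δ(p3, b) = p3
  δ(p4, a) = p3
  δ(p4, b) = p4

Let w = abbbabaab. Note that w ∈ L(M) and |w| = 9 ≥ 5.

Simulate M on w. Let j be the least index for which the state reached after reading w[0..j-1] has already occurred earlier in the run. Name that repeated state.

State sequence: p0 -a-> p3 -b-> p3 -b-> p3 -b-> p3 -a-> p1 -b-> p0 -a-> p3 -a-> p1 -b-> p0
First repeat at step 2: p3 was already visited.

The earliest repeat is at step j = 2: M is in p3, which it already visited at step i = 1.

p3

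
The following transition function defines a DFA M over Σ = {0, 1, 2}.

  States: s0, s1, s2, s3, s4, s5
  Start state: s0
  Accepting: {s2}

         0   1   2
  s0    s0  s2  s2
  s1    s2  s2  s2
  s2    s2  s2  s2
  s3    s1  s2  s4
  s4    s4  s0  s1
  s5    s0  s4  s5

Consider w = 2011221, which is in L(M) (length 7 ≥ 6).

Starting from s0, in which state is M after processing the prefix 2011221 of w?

s2

State sequence: s0 -2-> s2 -0-> s2 -1-> s2 -1-> s2 -2-> s2 -2-> s2 -1-> s2

After reading 7 characters, M is in state s2.
(This kind of state-tracing is the core of the pumping-lemma construction: with 6 states, pigeonhole forces a repeat within the first 6 steps.)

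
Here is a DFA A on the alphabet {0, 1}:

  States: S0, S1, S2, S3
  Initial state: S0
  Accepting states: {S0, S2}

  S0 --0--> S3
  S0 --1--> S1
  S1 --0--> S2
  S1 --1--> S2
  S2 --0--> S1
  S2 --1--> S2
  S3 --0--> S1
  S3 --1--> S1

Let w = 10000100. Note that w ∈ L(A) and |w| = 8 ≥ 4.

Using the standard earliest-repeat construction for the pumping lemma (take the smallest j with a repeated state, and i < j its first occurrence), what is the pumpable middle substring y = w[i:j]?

00

State sequence: S0 -1-> S1 -0-> S2 -0-> S1 -0-> S2 -0-> S1 -1-> S2 -0-> S1 -0-> S2
First repeat at step 3: S1 was already visited.

So i = 1, j = 3, giving x = w[0:1] = 1, y = w[1:3] = 00, z = w[3:8] = 00100.
Check: |xy| = 3 ≤ 4 and |y| = 2 ≥ 1. Reading y takes A from S1 back to S1, so every xyⁱz is accepted.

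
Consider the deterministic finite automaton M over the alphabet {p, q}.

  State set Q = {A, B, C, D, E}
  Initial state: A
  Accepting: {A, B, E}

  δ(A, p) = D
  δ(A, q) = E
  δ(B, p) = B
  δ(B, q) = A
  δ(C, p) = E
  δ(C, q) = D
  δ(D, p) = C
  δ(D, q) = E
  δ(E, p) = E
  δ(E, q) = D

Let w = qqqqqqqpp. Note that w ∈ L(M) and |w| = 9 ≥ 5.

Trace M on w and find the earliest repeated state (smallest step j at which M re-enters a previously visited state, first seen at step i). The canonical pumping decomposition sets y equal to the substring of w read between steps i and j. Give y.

qq

State sequence: A -q-> E -q-> D -q-> E -q-> D -q-> E -q-> D -q-> E -p-> E -p-> E
First repeat at step 3: E was already visited.

So i = 1, j = 3, giving x = w[0:1] = q, y = w[1:3] = qq, z = w[3:9] = qqqqpp.
Check: |xy| = 3 ≤ 5 and |y| = 2 ≥ 1. Reading y takes M from E back to E, so every xyⁱz is accepted.
The DFA has 5 states, so the proof of the pumping lemma guarantees a repeated state among the first 5+1 visited; the segment between the two visits is the pumpable y.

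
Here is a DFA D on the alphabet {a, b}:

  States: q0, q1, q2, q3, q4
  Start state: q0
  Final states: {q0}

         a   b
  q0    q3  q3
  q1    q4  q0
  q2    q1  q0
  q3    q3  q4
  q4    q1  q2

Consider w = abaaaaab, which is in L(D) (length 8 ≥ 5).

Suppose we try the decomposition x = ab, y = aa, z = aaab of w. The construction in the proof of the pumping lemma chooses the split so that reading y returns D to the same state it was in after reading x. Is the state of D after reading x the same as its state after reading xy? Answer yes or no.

State sequence: q0 -a-> q3 -b-> q4 -a-> q1 -a-> q4

After x (step 2): q4. After xy (step 4): q4.
They match, so y = aa drives D around a cycle from q4 back to itself; pumping y any number of times keeps D in q4 before reading z, and xyⁱz ∈ L(D) for every i ≥ 0.

yes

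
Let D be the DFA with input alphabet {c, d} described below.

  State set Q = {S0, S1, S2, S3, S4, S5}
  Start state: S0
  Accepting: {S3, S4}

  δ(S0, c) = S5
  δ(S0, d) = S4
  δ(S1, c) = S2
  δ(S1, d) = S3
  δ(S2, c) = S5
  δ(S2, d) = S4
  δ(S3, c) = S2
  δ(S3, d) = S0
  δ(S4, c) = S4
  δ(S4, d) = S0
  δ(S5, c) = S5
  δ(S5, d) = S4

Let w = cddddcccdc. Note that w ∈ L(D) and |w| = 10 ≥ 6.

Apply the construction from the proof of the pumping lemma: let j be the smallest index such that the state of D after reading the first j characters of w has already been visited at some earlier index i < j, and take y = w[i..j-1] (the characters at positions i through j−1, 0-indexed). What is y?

cdd

Run of D on w = c d d d d c c c d c:
  step 0: S0  (start)
  step 1: S5  (read c: S0→S5)
  step 2: S4  (read d: S5→S4)
  step 3: S0  (read d: S4→S0)   ← first repeat (S0 seen earlier)
  step 4: S4  (read d: S0→S4)
  step 5: S0  (read d: S4→S0)
  step 6: S5  (read c: S0→S5)
  step 7: S5  (read c: S5→S5)
  step 8: S5  (read c: S5→S5)
  step 9: S4  (read d: S5→S4)
  step 10: S4  (read c: S4→S4)

So i = 0, j = 3, giving x = w[0:0] = ε, y = w[0:3] = cdd, z = w[3:10] = ddcccdc.
Check: |xy| = 3 ≤ 6 and |y| = 3 ≥ 1. Reading y takes D from S0 back to S0, so every xyⁱz is accepted.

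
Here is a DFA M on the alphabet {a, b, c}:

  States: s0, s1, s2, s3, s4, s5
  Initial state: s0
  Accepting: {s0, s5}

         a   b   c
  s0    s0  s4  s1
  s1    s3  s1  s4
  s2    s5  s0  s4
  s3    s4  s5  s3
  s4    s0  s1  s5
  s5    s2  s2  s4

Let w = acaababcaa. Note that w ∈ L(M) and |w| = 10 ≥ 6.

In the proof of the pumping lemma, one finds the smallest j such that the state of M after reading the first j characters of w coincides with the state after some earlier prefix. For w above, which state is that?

Run of M on w = a c a a b a b c a a:
  step 0: s0  (start)
  step 1: s0  (read a: s0→s0)   ← first repeat (s0 seen earlier)
  step 2: s1  (read c: s0→s1)
  step 3: s3  (read a: s1→s3)
  step 4: s4  (read a: s3→s4)
  step 5: s1  (read b: s4→s1)
  step 6: s3  (read a: s1→s3)
  step 7: s5  (read b: s3→s5)
  step 8: s4  (read c: s5→s4)
  step 9: s0  (read a: s4→s0)
  step 10: s0  (read a: s0→s0)

The earliest repeat is at step j = 1: M is in s0, which it already visited at step i = 0.
Pumping length from the standard proof: p = 6 (the number of states). The repeated state found above gives |xy| = j ≤ 6 and |y| = j − i ≥ 1.

s0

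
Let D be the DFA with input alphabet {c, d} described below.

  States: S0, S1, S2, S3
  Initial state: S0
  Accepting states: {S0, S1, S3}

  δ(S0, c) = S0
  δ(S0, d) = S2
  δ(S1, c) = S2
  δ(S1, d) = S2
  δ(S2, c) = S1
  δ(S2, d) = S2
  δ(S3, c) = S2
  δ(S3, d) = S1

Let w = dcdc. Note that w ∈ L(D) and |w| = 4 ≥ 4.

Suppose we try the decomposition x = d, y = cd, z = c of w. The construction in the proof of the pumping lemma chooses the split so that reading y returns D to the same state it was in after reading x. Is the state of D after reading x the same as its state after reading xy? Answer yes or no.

yes

State sequence: S0 -d-> S2 -c-> S1 -d-> S2

After x (step 1): S2. After xy (step 3): S2.
They match, so y = cd drives D around a cycle from S2 back to itself; pumping y any number of times keeps D in S2 before reading z, and xyⁱz ∈ L(D) for every i ≥ 0.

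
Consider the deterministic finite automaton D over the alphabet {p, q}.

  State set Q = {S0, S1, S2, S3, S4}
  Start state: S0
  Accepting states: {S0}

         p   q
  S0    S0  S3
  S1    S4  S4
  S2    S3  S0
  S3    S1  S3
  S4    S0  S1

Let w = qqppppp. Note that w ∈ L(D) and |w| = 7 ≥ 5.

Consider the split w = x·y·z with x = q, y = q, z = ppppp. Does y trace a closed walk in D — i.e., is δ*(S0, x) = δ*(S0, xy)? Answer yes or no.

State sequence: S0 -q-> S3 -q-> S3

After x (step 1): S3. After xy (step 2): S3.
They match, so y = q drives D around a cycle from S3 back to itself; pumping y any number of times keeps D in S3 before reading z, and xyⁱz ∈ L(D) for every i ≥ 0.

yes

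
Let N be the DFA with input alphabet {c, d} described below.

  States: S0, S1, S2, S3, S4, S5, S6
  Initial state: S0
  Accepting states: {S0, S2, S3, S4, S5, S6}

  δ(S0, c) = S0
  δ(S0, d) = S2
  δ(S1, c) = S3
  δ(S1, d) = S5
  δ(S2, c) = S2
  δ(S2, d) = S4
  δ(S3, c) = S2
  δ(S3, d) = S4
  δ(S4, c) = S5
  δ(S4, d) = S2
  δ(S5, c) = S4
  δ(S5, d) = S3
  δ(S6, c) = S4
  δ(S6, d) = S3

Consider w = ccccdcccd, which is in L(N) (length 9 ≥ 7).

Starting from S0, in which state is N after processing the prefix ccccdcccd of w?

S4

Run of N on the first 9 characters of w = c c c c d c c c d:
  step 0: S0  (start)
  step 1: S0  (read c: S0→S0)
  step 2: S0  (read c: S0→S0)
  step 3: S0  (read c: S0→S0)
  step 4: S0  (read c: S0→S0)
  step 5: S2  (read d: S0→S2)
  step 6: S2  (read c: S2→S2)
  step 7: S2  (read c: S2→S2)
  step 8: S2  (read c: S2→S2)
  step 9: S4  (read d: S2→S4)

After reading 9 characters, N is in state S4.
(This kind of state-tracing is the core of the pumping-lemma construction: with 7 states, pigeonhole forces a repeat within the first 7 steps.)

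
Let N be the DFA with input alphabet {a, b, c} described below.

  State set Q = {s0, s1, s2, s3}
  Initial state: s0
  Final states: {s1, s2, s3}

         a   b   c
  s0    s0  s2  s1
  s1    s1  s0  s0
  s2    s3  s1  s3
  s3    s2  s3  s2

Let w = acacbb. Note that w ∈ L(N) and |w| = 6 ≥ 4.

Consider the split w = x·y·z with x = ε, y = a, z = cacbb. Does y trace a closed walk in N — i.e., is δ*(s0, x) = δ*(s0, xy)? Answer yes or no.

State sequence: s0 -a-> s0

After x (step 0): s0. After xy (step 1): s0.
They match, so y = a drives N around a cycle from s0 back to itself; pumping y any number of times keeps N in s0 before reading z, and xyⁱz ∈ L(N) for every i ≥ 0.

yes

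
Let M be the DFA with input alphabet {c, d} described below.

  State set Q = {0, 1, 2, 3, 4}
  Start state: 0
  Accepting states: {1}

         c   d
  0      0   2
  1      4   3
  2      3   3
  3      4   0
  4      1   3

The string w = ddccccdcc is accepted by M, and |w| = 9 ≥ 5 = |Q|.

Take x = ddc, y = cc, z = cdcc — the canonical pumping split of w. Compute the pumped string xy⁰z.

ddccdcc

xy⁰z = xz = ddc·cdcc = ddccdcc.
Reading y = cc takes M from 4 back to 4, so after x the machine is still in 4, and z then leads to the accepting state 1. Hence ddccdcc ∈ L(M).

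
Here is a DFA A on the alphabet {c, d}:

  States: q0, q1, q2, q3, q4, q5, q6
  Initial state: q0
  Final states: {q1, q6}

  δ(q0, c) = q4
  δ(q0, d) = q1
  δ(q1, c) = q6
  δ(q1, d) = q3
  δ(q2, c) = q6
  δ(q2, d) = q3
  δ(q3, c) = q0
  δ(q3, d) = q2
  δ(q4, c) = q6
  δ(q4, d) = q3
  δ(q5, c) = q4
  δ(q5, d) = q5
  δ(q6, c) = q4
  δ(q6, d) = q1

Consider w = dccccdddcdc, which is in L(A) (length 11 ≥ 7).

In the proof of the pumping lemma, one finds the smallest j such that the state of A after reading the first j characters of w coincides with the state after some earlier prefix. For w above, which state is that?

q6

Run of A on w = d c c c c d d d c d c:
  step 0: q0  (start)
  step 1: q1  (read d: q0→q1)
  step 2: q6  (read c: q1→q6)
  step 3: q4  (read c: q6→q4)
  step 4: q6  (read c: q4→q6)   ← first repeat (q6 seen earlier)
  step 5: q4  (read c: q6→q4)
  step 6: q3  (read d: q4→q3)
  step 7: q2  (read d: q3→q2)
  step 8: q3  (read d: q2→q3)
  step 9: q0  (read c: q3→q0)
  step 10: q1  (read d: q0→q1)
  step 11: q6  (read c: q1→q6)

The earliest repeat is at step j = 4: A is in q6, which it already visited at step i = 2.
Pumping length from the standard proof: p = 7 (the number of states). The repeated state found above gives |xy| = j ≤ 7 and |y| = j − i ≥ 1.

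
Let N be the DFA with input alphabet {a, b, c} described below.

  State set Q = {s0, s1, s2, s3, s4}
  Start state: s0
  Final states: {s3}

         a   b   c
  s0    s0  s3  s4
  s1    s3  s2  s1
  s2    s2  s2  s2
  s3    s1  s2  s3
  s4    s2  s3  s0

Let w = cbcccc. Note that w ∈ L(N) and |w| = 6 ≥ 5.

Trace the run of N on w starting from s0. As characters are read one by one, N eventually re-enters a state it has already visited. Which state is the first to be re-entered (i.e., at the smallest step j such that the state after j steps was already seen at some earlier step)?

s3

Run of N on w = c b c c c c:
  step 0: s0  (start)
  step 1: s4  (read c: s0→s4)
  step 2: s3  (read b: s4→s3)
  step 3: s3  (read c: s3→s3)   ← first repeat (s3 seen earlier)
  step 4: s3  (read c: s3→s3)
  step 5: s3  (read c: s3→s3)
  step 6: s3  (read c: s3→s3)

The earliest repeat is at step j = 3: N is in s3, which it already visited at step i = 2.
The DFA has 5 states, so the proof of the pumping lemma guarantees a repeated state among the first 5+1 visited; the segment between the two visits is the pumpable y.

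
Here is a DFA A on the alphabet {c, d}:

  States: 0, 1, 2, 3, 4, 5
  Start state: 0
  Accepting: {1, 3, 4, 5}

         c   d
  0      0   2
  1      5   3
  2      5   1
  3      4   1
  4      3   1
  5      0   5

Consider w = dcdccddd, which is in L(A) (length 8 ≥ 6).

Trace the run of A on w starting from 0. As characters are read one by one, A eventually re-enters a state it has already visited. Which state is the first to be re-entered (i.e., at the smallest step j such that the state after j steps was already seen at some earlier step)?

State sequence: 0 -d-> 2 -c-> 5 -d-> 5 -c-> 0 -c-> 0 -d-> 2 -d-> 1 -d-> 3
First repeat at step 3: 5 was already visited.

The earliest repeat is at step j = 3: A is in 5, which it already visited at step i = 2.

5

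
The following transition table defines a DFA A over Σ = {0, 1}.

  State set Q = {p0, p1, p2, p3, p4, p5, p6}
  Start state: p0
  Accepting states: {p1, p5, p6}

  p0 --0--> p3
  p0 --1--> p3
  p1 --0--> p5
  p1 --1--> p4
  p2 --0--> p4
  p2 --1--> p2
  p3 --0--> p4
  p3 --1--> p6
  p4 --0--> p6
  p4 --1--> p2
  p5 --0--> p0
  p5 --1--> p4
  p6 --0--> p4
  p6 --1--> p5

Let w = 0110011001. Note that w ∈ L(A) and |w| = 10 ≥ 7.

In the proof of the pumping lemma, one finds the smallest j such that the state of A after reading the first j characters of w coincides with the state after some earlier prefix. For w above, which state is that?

State sequence: p0 -0-> p3 -1-> p6 -1-> p5 -0-> p0 -0-> p3 -1-> p6 -1-> p5 -0-> p0 -0-> p3 -1-> p6
First repeat at step 4: p0 was already visited.

The earliest repeat is at step j = 4: A is in p0, which it already visited at step i = 0.
The DFA has 7 states, so the proof of the pumping lemma guarantees a repeated state among the first 7+1 visited; the segment between the two visits is the pumpable y.

p0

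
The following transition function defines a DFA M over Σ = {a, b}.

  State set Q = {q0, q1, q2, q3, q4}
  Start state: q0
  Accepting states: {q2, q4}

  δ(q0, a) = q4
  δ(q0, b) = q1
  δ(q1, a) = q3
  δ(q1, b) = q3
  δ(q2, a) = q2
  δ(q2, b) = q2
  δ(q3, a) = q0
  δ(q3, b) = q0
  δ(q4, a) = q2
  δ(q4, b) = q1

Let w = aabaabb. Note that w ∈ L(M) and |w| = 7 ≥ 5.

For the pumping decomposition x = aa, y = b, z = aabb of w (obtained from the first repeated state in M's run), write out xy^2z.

aabbaabb

xy^2z = aa·b·b·aabb = aabbaabb.
Reading y = b takes M from q2 back to q2, so after x·y·y the machine is still in q2, and z then leads to the accepting state q2. Hence aabbaabb ∈ L(M).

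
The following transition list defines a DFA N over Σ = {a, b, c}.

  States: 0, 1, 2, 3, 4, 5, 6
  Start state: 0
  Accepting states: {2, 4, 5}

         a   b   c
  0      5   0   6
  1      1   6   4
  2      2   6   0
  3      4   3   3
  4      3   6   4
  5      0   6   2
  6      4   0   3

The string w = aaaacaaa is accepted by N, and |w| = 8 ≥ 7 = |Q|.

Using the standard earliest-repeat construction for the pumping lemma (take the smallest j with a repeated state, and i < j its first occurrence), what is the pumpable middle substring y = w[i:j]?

aa

Run of N on w = a a a a c a a a:
  step 0: 0  (start)
  step 1: 5  (read a: 0→5)
  step 2: 0  (read a: 5→0)   ← first repeat (0 seen earlier)
  step 3: 5  (read a: 0→5)
  step 4: 0  (read a: 5→0)
  step 5: 6  (read c: 0→6)
  step 6: 4  (read a: 6→4)
  step 7: 3  (read a: 4→3)
  step 8: 4  (read a: 3→4)

So i = 0, j = 2, giving x = w[0:0] = ε, y = w[0:2] = aa, z = w[2:8] = aacaaa.
Check: |xy| = 2 ≤ 7 and |y| = 2 ≥ 1. Reading y takes N from 0 back to 0, so every xyⁱz is accepted.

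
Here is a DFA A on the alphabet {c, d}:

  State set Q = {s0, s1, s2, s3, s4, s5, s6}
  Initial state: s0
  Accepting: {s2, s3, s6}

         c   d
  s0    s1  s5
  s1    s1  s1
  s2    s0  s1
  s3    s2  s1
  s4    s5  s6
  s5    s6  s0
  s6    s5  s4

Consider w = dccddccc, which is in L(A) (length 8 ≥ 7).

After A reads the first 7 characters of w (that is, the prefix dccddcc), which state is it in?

Run of A on the first 7 characters of w = d c c d d c c:
  step 0: s0  (start)
  step 1: s5  (read d: s0→s5)
  step 2: s6  (read c: s5→s6)
  step 3: s5  (read c: s6→s5)
  step 4: s0  (read d: s5→s0)
  step 5: s5  (read d: s0→s5)
  step 6: s6  (read c: s5→s6)
  step 7: s5  (read c: s6→s5)

After reading 7 characters, A is in state s5.
(This kind of state-tracing is the core of the pumping-lemma construction: with 7 states, pigeonhole forces a repeat within the first 7 steps.)

s5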